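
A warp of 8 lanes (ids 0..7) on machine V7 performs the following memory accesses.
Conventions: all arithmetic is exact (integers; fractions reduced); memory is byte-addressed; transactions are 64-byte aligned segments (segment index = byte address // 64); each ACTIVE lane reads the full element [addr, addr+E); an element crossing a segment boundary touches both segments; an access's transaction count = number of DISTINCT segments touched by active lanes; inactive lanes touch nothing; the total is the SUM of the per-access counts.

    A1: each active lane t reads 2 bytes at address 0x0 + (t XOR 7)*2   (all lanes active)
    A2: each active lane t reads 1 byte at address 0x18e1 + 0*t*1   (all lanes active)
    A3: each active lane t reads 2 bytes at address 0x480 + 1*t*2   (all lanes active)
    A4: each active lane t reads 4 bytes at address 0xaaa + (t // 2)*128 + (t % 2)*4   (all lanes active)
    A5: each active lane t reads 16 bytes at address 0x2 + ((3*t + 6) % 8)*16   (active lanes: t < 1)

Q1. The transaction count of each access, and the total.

A1: 1 transaction
A2: 1 transaction
A3: 1 transaction
A4: 4 transactions
A5: 1 transaction

Answer: 1,1,1,4,1; total 8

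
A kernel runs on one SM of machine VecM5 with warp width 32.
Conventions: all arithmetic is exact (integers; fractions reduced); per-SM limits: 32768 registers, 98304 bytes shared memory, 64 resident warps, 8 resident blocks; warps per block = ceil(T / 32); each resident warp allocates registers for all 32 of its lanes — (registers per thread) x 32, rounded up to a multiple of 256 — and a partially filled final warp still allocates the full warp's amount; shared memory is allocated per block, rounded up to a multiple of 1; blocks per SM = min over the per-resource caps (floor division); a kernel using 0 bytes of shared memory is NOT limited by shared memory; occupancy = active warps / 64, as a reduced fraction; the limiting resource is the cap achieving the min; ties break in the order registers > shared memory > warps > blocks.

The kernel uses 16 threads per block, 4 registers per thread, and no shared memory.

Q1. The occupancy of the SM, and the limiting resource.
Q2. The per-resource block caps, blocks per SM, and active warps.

Answer: occupancy 1/8, limited by blocks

registers: 128 blocks
shared memory: no limit (kernel uses none)
warps: 64 blocks
blocks: 8 blocks

Answer: 8 blocks, 8 active warps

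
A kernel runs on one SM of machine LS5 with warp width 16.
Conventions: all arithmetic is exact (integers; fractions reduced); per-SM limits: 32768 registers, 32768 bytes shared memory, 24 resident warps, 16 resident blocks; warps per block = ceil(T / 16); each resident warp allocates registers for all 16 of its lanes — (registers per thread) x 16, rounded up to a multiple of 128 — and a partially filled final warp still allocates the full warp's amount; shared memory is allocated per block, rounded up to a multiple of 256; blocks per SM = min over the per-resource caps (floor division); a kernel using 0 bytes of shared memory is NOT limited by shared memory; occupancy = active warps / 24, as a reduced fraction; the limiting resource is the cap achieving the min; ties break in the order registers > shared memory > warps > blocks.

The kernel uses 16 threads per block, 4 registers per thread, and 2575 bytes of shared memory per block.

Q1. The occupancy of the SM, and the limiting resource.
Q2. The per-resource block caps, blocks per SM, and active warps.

Answer: occupancy 11/24, limited by shared memory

registers: 256 blocks
shared memory: 11 blocks
warps: 24 blocks
blocks: 16 blocks

Answer: 11 blocks, 11 active warps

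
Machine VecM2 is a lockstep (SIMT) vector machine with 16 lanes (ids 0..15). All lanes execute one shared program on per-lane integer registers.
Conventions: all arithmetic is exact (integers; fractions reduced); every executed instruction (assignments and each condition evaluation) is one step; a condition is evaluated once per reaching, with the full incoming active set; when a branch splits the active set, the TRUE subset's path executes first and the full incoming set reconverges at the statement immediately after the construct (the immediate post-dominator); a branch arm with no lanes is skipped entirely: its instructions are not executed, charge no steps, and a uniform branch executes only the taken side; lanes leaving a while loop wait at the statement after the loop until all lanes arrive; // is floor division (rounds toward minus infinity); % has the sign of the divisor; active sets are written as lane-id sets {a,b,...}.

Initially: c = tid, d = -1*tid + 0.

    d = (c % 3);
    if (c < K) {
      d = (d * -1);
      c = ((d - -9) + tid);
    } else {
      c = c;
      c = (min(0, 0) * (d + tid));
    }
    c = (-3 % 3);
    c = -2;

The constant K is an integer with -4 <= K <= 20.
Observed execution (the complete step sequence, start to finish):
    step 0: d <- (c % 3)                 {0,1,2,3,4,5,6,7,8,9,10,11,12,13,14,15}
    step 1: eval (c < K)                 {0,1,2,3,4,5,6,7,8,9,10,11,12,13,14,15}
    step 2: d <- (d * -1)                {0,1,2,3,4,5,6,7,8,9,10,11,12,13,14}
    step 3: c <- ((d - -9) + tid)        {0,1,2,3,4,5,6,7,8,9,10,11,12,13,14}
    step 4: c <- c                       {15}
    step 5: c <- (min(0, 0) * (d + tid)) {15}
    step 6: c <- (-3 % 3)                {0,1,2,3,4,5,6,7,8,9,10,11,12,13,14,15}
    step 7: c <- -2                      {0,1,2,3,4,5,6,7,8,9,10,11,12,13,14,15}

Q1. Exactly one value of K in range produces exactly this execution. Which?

Answer: K = 15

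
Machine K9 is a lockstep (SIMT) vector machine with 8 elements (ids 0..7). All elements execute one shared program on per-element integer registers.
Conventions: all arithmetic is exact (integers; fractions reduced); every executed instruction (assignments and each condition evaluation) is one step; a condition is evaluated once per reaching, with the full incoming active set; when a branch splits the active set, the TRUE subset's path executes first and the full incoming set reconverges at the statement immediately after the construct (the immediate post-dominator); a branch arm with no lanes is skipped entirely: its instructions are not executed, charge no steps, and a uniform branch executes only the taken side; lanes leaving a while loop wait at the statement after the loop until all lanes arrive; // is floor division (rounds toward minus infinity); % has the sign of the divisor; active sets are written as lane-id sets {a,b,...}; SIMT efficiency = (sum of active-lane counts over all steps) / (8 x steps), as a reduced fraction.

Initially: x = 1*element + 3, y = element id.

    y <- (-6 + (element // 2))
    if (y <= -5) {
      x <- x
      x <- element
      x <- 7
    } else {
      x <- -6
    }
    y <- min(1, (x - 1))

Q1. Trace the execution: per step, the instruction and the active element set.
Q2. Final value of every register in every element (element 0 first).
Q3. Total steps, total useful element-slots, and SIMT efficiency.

step 0: y <- (-6 + (element // 2))   {0,1,2,3,4,5,6,7}
step 1: eval (y <= -5)               {0,1,2,3,4,5,6,7}
step 2: x <- x                       {0,1,2,3}
step 3: x <- element                 {0,1,2,3}
step 4: x <- 7                       {0,1,2,3}
step 5: x <- -6                      {4,5,6,7}
step 6: y <- min(1, (x - 1))         {0,1,2,3,4,5,6,7}

Answer: 7 steps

x: 7,7,7,7,-6,-6,-6,-6
y: 1,1,1,1,-7,-7,-7,-7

steps = 7; useful = 40; efficiency = 40/56 = 5/7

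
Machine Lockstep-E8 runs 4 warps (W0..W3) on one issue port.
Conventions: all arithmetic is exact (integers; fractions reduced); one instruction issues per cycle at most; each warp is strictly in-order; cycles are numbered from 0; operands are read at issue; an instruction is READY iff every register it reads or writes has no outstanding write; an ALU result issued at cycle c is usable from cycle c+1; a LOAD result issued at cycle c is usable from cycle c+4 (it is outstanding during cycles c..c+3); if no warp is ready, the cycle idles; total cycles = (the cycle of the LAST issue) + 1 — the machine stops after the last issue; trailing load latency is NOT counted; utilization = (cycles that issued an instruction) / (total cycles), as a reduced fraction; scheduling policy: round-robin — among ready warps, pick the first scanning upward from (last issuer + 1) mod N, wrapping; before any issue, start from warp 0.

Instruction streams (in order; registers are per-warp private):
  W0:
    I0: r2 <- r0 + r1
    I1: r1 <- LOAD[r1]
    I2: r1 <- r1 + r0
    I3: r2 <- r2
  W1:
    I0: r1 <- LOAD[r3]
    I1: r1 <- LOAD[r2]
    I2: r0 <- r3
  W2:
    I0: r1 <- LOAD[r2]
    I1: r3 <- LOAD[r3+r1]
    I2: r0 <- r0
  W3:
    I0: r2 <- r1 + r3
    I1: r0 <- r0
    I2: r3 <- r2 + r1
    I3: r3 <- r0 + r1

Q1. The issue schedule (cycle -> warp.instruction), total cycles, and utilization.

cycle 0: W0.I0
cycle 1: W1.I0
cycle 2: W2.I0
cycle 3: W3.I0
cycle 4: W0.I1
cycle 5: W1.I1
cycle 6: W2.I1
cycle 7: W3.I1
cycle 8: W0.I2
cycle 9: W1.I2
cycle 10: W2.I2
cycle 11: W3.I2
cycle 12: W0.I3
cycle 13: W3.I3

Answer: 14 cycles, utilization 1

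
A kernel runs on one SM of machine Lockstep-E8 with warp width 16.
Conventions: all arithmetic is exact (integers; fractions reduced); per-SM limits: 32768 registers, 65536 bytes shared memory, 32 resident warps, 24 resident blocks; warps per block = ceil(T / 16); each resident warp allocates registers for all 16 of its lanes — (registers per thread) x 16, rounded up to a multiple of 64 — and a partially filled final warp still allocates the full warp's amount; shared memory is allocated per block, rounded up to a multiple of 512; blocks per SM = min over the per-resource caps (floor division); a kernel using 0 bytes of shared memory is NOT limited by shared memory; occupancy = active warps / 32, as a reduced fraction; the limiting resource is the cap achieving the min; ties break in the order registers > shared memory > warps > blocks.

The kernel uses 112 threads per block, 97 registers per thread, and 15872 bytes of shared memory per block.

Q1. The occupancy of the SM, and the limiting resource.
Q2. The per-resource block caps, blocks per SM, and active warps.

Answer: occupancy 7/16, limited by registers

registers: 2 blocks
shared memory: 4 blocks
warps: 4 blocks
blocks: 24 blocks

Answer: 2 blocks, 14 active warps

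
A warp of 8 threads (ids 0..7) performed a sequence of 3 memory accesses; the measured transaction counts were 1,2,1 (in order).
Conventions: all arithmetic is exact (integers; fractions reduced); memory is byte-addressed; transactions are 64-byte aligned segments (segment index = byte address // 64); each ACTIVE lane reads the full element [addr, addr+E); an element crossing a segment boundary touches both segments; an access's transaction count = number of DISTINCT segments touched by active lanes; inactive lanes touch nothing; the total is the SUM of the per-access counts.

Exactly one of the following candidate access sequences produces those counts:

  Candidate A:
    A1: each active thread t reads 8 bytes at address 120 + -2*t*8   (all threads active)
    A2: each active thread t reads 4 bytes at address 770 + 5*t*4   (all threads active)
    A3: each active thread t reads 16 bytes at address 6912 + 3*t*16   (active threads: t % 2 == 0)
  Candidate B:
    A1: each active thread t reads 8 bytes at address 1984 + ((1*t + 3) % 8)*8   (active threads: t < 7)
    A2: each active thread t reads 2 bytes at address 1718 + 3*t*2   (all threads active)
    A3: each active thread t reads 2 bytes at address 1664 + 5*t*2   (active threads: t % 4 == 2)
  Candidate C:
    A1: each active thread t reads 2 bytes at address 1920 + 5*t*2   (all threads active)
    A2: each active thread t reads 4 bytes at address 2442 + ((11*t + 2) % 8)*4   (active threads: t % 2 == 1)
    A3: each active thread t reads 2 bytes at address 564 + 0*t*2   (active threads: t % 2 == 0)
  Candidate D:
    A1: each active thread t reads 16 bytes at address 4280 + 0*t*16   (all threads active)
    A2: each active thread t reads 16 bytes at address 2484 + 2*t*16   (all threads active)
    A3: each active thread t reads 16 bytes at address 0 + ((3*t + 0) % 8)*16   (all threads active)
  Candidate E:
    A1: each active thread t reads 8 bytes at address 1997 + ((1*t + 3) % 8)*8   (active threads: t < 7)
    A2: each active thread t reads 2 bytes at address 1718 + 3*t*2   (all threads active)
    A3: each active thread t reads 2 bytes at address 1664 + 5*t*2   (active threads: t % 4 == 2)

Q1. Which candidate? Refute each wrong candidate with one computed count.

A: A1 gives 2 transactions, not 1
C: A1 gives 2 transactions, not 1
D: A1 gives 2 transactions, not 1
E: A1 gives 2 transactions, not 1
B: all counts match (1,2,1)

Answer: B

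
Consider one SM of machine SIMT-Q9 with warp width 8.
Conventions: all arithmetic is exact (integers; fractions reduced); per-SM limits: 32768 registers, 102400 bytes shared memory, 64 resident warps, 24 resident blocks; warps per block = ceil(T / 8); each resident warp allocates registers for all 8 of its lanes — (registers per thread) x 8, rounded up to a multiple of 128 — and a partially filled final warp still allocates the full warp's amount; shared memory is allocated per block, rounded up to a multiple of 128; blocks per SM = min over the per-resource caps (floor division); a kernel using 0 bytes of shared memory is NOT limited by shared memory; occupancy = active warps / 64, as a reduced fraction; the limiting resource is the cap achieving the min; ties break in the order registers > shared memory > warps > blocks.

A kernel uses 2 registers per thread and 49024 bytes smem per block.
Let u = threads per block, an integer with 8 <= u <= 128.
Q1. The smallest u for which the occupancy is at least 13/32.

Answer: u = 97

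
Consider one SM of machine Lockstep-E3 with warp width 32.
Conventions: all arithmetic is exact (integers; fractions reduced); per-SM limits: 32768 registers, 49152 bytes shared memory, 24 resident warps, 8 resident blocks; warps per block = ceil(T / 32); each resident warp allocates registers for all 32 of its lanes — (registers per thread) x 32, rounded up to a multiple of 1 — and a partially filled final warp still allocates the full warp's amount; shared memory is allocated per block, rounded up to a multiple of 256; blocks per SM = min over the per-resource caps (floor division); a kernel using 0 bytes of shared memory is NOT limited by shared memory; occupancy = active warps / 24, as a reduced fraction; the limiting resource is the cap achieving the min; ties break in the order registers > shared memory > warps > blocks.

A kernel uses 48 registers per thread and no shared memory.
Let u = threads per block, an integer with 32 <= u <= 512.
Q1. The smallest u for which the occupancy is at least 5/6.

Answer: u = 65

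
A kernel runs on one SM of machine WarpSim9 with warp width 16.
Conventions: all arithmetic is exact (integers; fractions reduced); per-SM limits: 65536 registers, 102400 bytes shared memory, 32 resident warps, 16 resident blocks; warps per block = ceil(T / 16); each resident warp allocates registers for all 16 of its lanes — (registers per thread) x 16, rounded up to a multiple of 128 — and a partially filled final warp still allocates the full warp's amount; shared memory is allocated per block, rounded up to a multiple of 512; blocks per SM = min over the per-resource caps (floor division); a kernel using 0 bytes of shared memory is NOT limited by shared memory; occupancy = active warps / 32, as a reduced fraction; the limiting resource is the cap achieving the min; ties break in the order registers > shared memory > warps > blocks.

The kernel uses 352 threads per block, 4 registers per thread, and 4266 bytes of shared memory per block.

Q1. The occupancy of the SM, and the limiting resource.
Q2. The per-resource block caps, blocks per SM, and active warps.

Answer: occupancy 11/16, limited by warps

registers: 23 blocks
shared memory: 22 blocks
warps: 1 block
blocks: 16 blocks

Answer: 1 block, 22 active warps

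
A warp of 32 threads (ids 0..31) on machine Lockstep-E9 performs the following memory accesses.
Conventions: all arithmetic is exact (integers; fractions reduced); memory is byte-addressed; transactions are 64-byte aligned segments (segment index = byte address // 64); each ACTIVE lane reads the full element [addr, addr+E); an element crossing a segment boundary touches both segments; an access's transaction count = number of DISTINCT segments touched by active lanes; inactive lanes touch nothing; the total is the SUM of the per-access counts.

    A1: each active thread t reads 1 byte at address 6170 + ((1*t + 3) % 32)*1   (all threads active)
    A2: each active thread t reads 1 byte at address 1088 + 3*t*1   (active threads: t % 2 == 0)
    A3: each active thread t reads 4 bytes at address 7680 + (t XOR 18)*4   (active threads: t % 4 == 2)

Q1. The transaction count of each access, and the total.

A1: 1 transaction
A2: 2 transactions
A3: 2 transactions

Answer: 1,2,2; total 5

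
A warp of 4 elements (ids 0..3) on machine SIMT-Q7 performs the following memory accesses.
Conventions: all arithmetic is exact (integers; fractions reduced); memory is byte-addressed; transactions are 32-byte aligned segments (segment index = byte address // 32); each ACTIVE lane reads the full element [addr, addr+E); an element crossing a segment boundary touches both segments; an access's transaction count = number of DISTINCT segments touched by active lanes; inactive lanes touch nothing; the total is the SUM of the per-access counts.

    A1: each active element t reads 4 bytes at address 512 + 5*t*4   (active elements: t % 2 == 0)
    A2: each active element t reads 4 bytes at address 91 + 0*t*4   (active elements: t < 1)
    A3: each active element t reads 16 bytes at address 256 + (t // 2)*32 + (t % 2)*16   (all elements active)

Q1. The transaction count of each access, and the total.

A1: 2 transactions
A2: 1 transaction
A3: 2 transactions

Answer: 2,1,2; total 5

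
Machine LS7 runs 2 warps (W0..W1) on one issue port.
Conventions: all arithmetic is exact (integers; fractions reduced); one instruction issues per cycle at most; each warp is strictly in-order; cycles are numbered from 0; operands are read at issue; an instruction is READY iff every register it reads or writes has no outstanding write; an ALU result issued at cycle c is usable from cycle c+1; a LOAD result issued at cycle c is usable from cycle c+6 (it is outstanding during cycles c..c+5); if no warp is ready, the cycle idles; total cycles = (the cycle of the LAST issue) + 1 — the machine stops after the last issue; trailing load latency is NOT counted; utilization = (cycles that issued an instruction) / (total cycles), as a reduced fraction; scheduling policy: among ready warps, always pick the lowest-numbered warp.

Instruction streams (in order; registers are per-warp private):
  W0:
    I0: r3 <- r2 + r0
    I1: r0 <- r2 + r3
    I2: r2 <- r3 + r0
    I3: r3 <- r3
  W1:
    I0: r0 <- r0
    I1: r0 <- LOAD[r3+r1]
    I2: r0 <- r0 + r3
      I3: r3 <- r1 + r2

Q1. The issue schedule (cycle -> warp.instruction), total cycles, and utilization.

cycle 0: W0.I0
cycle 1: W0.I1
cycle 2: W0.I2
cycle 3: W0.I3
cycle 4: W1.I0
cycle 5: W1.I1
cycle 6: idle
cycle 7: idle
cycle 8: idle
cycle 9: idle
cycle 10: idle
cycle 11: W1.I2
cycle 12: W1.I3

Answer: 13 cycles, utilization 8/13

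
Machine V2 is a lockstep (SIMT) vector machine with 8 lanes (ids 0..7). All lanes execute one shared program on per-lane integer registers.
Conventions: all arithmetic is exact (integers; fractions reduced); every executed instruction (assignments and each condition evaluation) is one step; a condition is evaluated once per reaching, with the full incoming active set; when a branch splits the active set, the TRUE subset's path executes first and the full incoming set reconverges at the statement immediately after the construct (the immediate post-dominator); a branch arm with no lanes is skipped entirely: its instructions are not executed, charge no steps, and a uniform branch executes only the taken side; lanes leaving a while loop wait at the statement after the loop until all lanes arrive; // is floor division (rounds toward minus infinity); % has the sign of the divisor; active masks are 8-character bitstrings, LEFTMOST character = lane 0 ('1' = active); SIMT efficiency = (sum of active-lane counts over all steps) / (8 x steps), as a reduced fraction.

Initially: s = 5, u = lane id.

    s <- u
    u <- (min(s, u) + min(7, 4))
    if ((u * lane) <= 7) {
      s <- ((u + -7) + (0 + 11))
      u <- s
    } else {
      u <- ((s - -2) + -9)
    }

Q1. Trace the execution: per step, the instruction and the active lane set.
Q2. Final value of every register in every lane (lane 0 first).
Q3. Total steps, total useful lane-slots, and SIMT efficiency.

step 0: s <- u                       11111111
step 1: u <- (min(s, u) + min(7, 4)) 11111111
step 2: eval ((u * lane) <= 7)       11111111
step 3: s <- ((u + -7) + (0 + 11))   11000000
step 4: u <- s                       11000000
step 5: u <- ((s - -2) + -9)         00111111

Answer: 6 steps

s: 8,9,2,3,4,5,6,7
u: 8,9,-5,-4,-3,-2,-1,0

steps = 6; useful = 34; efficiency = 34/48 = 17/24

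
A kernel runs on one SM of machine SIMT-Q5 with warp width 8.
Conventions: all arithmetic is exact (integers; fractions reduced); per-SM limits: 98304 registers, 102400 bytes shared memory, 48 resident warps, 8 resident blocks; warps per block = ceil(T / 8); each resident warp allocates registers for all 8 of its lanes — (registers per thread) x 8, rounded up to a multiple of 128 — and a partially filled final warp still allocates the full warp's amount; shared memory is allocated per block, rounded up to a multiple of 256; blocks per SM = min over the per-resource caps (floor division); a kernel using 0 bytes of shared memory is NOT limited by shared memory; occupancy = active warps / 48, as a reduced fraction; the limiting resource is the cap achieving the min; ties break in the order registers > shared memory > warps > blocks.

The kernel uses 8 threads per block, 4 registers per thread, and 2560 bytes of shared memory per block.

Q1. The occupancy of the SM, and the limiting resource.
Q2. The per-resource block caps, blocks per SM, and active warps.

Answer: occupancy 1/6, limited by blocks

registers: 768 blocks
shared memory: 40 blocks
warps: 48 blocks
blocks: 8 blocks

Answer: 8 blocks, 8 active warps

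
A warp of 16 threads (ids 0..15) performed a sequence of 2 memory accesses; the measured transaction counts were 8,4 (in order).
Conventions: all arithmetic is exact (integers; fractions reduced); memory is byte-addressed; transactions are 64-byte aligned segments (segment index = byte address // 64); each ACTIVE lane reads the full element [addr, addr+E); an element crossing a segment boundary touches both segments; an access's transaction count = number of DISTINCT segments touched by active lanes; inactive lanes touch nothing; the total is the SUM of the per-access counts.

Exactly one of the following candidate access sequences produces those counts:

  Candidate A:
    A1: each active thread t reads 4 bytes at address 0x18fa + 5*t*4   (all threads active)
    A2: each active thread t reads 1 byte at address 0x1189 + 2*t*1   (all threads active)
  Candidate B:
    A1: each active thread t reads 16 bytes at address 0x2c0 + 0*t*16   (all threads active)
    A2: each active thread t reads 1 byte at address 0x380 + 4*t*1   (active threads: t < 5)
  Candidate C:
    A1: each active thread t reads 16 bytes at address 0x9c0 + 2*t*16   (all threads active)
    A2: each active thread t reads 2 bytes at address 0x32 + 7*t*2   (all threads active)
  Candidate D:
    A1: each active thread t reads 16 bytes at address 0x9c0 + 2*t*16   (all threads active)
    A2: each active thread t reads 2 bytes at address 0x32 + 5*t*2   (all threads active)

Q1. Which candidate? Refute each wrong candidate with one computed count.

A: A1 gives 6 transactions, not 8
B: A1 gives 1 transaction, not 8
C: A2 gives 5 transactions, not 4
D: all counts match (8,4)

Answer: D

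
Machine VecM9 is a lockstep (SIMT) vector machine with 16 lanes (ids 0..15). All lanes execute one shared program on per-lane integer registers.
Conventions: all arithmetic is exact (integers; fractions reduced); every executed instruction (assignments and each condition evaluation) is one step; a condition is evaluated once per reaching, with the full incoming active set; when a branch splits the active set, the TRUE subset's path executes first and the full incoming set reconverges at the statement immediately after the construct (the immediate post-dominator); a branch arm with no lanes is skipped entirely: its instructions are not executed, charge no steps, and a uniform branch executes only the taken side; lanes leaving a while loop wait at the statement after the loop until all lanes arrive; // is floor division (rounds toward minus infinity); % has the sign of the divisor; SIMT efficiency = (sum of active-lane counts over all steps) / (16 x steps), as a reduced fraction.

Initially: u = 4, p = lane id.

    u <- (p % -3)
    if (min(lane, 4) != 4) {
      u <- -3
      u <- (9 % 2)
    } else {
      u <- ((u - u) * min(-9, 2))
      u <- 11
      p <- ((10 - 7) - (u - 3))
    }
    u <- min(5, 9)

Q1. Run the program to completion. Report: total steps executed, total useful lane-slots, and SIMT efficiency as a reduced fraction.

Answer: 8 steps, 92 useful, 23/32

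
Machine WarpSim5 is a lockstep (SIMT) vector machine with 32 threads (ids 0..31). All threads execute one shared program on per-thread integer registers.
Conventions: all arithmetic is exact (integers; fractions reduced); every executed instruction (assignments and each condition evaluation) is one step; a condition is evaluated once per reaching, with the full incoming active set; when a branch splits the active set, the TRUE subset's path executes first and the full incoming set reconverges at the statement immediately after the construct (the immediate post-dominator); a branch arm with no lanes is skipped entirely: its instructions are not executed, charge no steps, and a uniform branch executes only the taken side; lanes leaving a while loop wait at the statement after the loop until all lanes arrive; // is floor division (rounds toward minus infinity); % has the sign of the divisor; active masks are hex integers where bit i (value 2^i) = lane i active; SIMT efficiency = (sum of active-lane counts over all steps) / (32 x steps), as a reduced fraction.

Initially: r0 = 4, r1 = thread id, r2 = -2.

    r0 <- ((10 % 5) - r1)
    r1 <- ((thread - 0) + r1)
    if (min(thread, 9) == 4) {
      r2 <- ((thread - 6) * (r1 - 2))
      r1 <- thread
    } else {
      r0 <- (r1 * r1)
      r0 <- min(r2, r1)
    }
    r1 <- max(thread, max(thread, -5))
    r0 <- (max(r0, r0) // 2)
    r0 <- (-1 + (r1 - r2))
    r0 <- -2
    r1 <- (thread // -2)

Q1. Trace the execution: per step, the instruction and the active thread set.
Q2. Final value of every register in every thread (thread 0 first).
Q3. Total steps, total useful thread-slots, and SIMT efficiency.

step 0: r0 <- ((10 % 5) - r1)        0xffffffff
step 1: r1 <- ((thread - 0) + r1)    0xffffffff
step 2: eval (min(thread, 9) == 4)   0xffffffff
step 3: r2 <- ((thread - 6) * (r1 - 2)) 0x00000010
step 4: r1 <- thread                 0x00000010
step 5: r0 <- (r1 * r1)              0xffffffef
step 6: r0 <- min(r2, r1)            0xffffffef
step 7: r1 <- max(thread, max(thread, -5)) 0xffffffff
step 8: r0 <- (max(r0, r0) // 2)     0xffffffff
step 9: r0 <- (-1 + (r1 - r2))       0xffffffff
step 10: r0 <- -2                     0xffffffff
step 11: r1 <- (thread // -2)         0xffffffff

Answer: 12 steps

r0: -2,-2,-2,-2,-2,-2,-2,-2,-2,-2,-2,-2,-2,-2,-2,-2,-2,-2,-2,-2,-2,-2,-2,-2,-2,-2,-2,-2,-2,-2,-2,-2
r1: 0,-1,-1,-2,-2,-3,-3,-4,-4,-5,-5,-6,-6,-7,-7,-8,-8,-9,-9,-10,-10,-11,-11,-12,-12,-13,-13,-14,-14,-15,-15,-16
r2: -2,-2,-2,-2,-12,-2,-2,-2,-2,-2,-2,-2,-2,-2,-2,-2,-2,-2,-2,-2,-2,-2,-2,-2,-2,-2,-2,-2,-2,-2,-2,-2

steps = 12; useful = 320; efficiency = 320/384 = 5/6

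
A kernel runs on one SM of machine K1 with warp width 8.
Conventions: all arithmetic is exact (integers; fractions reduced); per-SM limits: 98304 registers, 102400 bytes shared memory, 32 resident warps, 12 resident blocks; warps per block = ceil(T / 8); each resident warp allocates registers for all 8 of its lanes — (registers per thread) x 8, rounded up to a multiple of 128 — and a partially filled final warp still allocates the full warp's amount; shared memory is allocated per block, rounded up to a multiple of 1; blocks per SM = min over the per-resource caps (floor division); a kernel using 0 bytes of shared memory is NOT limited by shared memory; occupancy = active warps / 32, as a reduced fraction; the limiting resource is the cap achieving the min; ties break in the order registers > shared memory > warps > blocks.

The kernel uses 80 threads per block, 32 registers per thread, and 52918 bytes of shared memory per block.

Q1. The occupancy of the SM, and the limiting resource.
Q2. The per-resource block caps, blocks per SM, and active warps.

Answer: occupancy 5/16, limited by shared memory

registers: 38 blocks
shared memory: 1 block
warps: 3 blocks
blocks: 12 blocks

Answer: 1 block, 10 active warps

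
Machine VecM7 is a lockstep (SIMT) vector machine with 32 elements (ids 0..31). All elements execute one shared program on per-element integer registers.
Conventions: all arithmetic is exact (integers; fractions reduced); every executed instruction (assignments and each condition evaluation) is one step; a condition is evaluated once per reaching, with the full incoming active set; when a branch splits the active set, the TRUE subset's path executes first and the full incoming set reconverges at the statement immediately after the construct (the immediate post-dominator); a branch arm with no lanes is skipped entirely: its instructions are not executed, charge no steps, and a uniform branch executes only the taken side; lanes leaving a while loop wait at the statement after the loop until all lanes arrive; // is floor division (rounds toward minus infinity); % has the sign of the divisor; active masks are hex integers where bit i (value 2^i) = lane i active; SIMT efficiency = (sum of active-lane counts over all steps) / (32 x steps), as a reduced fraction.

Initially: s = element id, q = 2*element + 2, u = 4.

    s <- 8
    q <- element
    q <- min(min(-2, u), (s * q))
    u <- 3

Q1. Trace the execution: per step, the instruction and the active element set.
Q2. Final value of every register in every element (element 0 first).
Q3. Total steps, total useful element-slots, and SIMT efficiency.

step 0: s <- 8                       0xffffffff
step 1: q <- element                 0xffffffff
step 2: q <- min(min(-2, u), (s * q)) 0xffffffff
step 3: u <- 3                       0xffffffff

Answer: 4 steps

s: 8,8,8,8,8,8,8,8,8,8,8,8,8,8,8,8,8,8,8,8,8,8,8,8,8,8,8,8,8,8,8,8
q: -2,-2,-2,-2,-2,-2,-2,-2,-2,-2,-2,-2,-2,-2,-2,-2,-2,-2,-2,-2,-2,-2,-2,-2,-2,-2,-2,-2,-2,-2,-2,-2
u: 3,3,3,3,3,3,3,3,3,3,3,3,3,3,3,3,3,3,3,3,3,3,3,3,3,3,3,3,3,3,3,3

steps = 4; useful = 128; efficiency = 128/128 = 1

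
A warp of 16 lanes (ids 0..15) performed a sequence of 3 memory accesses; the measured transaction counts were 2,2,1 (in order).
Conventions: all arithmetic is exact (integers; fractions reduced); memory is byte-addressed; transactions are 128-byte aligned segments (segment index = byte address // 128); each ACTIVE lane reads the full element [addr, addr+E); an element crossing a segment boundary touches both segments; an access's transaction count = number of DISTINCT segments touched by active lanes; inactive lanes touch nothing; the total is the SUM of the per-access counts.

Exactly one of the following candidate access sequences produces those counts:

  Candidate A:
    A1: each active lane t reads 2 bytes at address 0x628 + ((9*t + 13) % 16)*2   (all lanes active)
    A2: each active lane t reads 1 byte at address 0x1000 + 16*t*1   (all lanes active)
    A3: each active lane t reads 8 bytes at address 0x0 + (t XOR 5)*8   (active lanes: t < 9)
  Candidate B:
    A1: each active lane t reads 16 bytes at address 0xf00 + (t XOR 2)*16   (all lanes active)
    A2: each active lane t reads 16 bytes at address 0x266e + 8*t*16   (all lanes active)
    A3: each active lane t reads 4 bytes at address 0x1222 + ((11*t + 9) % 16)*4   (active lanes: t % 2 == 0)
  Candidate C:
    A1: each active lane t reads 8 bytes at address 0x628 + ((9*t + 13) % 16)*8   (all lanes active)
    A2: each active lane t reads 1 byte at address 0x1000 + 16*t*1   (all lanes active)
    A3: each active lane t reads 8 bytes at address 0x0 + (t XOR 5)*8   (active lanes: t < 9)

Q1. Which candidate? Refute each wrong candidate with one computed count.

A: A1 gives 1 transaction, not 2
B: A2 gives 16 transactions, not 2
C: all counts match (2,2,1)

Answer: C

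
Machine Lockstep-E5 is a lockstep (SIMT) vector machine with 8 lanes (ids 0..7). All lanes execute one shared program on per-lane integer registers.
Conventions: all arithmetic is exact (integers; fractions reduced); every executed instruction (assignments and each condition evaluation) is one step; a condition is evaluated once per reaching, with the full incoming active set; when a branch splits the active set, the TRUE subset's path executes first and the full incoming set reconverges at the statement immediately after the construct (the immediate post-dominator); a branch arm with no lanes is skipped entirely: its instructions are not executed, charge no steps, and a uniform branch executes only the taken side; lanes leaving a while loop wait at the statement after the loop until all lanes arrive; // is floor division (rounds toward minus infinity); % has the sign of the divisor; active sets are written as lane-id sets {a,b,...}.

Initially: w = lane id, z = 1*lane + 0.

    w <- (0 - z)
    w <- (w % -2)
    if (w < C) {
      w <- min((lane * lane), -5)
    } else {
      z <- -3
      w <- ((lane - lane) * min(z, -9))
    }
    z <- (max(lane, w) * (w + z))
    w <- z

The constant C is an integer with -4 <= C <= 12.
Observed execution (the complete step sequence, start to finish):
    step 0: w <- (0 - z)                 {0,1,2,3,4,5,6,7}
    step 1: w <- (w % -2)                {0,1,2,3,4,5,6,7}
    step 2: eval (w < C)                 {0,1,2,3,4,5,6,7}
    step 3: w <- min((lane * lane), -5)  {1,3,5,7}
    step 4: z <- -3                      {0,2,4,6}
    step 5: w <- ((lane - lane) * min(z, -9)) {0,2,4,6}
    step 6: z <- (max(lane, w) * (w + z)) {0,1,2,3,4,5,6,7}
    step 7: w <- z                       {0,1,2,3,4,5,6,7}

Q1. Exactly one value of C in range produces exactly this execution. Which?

Answer: C = 0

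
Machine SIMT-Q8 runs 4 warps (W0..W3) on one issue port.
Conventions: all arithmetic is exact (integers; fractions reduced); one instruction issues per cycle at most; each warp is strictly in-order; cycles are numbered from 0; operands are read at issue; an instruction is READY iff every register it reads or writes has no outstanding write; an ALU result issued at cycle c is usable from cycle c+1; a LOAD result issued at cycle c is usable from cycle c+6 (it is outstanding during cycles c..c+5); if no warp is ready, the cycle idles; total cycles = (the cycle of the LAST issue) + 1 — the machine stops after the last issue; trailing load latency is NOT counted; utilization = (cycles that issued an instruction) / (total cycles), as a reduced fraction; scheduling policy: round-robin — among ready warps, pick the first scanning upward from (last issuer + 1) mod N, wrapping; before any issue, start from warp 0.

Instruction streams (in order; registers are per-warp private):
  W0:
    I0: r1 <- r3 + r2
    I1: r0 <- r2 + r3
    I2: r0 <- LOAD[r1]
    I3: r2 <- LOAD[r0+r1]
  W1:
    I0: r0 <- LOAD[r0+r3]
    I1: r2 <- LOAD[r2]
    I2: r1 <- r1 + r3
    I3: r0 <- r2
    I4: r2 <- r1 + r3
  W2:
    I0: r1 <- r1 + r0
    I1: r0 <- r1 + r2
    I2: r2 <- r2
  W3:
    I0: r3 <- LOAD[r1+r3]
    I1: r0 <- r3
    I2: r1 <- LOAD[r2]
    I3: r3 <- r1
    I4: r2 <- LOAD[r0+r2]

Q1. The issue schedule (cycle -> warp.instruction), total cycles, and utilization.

cycle 0: W0.I0
cycle 1: W1.I0
cycle 2: W2.I0
cycle 3: W3.I0
cycle 4: W0.I1
cycle 5: W1.I1
cycle 6: W2.I1
cycle 7: W0.I2
cycle 8: W1.I2
cycle 9: W2.I2
cycle 10: W3.I1
cycle 11: W1.I3
cycle 12: W3.I2
cycle 13: W0.I3
cycle 14: W1.I4
cycle 15: idle
cycle 16: idle
cycle 17: idle
cycle 18: W3.I3
cycle 19: W3.I4

Answer: 20 cycles, utilization 17/20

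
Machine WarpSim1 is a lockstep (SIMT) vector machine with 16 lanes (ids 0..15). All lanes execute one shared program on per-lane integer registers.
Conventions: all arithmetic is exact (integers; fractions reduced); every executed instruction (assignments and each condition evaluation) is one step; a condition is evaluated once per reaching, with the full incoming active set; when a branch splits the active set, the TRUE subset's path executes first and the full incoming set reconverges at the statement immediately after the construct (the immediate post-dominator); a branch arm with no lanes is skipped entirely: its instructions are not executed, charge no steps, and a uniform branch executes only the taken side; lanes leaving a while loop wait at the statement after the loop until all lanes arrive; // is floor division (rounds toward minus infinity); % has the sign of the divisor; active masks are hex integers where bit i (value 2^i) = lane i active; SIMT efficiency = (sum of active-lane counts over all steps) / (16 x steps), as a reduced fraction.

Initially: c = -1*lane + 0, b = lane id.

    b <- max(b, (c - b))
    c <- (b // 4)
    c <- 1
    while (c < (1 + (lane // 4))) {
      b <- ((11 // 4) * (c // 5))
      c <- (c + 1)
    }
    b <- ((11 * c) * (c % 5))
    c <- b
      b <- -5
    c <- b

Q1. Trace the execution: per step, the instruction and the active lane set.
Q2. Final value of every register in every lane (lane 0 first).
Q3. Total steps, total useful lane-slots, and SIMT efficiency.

step 0: b <- max(b, (c - b))         0xffff
step 1: c <- (b // 4)                0xffff
step 2: c <- 1                       0xffff
step 3: eval (c < (1 + (lane // 4))) 0xffff
step 4: b <- ((11 // 4) * (c // 5))  0xfff0
step 5: c <- (c + 1)                 0xfff0
step 6: eval (c < (1 + (lane // 4))) 0xfff0
step 7: b <- ((11 // 4) * (c // 5))  0xff00
step 8: c <- (c + 1)                 0xff00
step 9: eval (c < (1 + (lane // 4))) 0xff00
step 10: b <- ((11 // 4) * (c // 5))  0xf000
step 11: c <- (c + 1)                 0xf000
step 12: eval (c < (1 + (lane // 4))) 0xf000
step 13: b <- ((11 * c) * (c % 5))    0xffff
step 14: c <- b                       0xffff
step 15: b <- -5                      0xffff
step 16: c <- b                       0xffff

Answer: 17 steps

c: -5,-5,-5,-5,-5,-5,-5,-5,-5,-5,-5,-5,-5,-5,-5,-5
b: -5,-5,-5,-5,-5,-5,-5,-5,-5,-5,-5,-5,-5,-5,-5,-5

steps = 17; useful = 200; efficiency = 200/272 = 25/34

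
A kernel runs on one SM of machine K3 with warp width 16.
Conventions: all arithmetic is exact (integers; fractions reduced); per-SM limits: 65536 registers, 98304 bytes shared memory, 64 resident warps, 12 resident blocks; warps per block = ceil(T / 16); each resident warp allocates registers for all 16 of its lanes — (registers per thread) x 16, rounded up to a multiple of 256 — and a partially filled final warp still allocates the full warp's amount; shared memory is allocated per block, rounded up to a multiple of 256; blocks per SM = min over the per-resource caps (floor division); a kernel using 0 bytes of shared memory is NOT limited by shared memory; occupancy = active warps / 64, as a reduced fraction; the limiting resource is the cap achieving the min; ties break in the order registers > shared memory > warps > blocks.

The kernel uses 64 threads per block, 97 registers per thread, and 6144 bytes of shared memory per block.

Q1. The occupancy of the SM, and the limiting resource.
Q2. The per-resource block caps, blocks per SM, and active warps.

Answer: occupancy 9/16, limited by registers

registers: 9 blocks
shared memory: 16 blocks
warps: 16 blocks
blocks: 12 blocks

Answer: 9 blocks, 36 active warps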